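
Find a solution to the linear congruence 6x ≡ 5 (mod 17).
x ≡ 15 (mod 17)

gcd(6, 17) = 1, which divides 5, so solutions exist.
Find 6^(-1) mod 17 by the extended Euclidean algorithm:
17 = 2 × 6 + 5  ⟹  5 = (1)·17 + (-2)·6
6 = 1 × 5 + 1  ⟹  1 = (-1)·17 + (3)·6
So (3)·6 ≡ 1 (mod 17), i.e. 6^(-1) ≡ 3 (mod 17).
x ≡ 3 × 5 = 15 ≡ 15 (mod 17).
Check: 6 × 15 = 90 ≡ 5 (mod 17).
Unique solution: x ≡ 15 (mod 17)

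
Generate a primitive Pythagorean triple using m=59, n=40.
(1881, 4720, 5081)

Euclid's formula: a = m² - n², b = 2mn, c = m² + n²
m = 59, n = 40
a = 59² - 40² = 3481 - 1600 = 1881
b = 2 × 59 × 40 = 4720
c = 59² + 40² = 3481 + 1600 = 5081
Verification: 1881² + 4720² = 3538161 + 22278400 = 25816561 = 5081² ✓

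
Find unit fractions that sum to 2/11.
1/6 + 1/66

Greedy algorithm:
2/11: ceiling(11/2) = 6, use 1/6
1/66: ceiling(66/1) = 66, use 1/66
Result: 2/11 = 1/6 + 1/66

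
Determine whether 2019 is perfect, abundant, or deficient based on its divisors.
deficient

Proper divisors of 2019: sum = 1 + 3 + 673 = 677
Since 677 < 2019, 2019 is deficient.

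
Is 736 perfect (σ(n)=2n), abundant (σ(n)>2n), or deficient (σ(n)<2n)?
abundant

Proper divisors of 736: sum = 1 + 2 + 4 + 8 + 16 + 23 + 32 + 46 + 92 + 184 + 368 = 776
Since 776 > 736, 736 is abundant.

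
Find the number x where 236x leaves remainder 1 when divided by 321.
287

gcd(236, 321) = 1, so the inverse exists.
Extended Euclidean algorithm on (321, 236):
321 = 1 × 236 + 85  ⟹  85 = (1)·321 + (-1)·236
236 = 2 × 85 + 66  ⟹  66 = (-2)·321 + (3)·236
85 = 1 × 66 + 19  ⟹  19 = (3)·321 + (-4)·236
66 = 3 × 19 + 9  ⟹  9 = (-11)·321 + (15)·236
19 = 2 × 9 + 1  ⟹  1 = (25)·321 + (-34)·236
So (-34)·236 ≡ 1 (mod 321), i.e. 236^(-1) ≡ -34 ≡ 287 (mod 321).
Check: 236 × 287 = 67732 ≡ 1 (mod 321)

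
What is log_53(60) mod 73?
67

Baby-step giant-step with step n = ⌈√73⌉ = 9.
Baby steps 53^j mod 73 (j:value) for j=0..8: 0:1, 1:53, 2:35, 3:30, 4:57, 5:28, 6:24, 7:31, 8:37.
Giant-step multiplier: 53^(-9) ≡ 53^(72-9) = 53^63 ≡ 51 (mod 73).
Giant steps γ_i = 60·51^i mod 73: γ_0=60, γ_1=67, γ_2=59, γ_3=16, γ_4=13, γ_5=6, γ_6=14, γ_7=57 (in table at j=4).
x = i·n + j = 7·9 + 4 = 67.
Check: 53^67 ≡ 60 (mod 73).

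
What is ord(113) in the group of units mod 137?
136

137 is prime, so ord(113) divides φ(137) = 136.
Divisors of 136: 1, 2, 4, 8, 17, 34, 68, 136.
Repeated squaring: 113^1 ≡ 113, 113^2 ≡ 28, 113^4 ≡ 99, 113^8 ≡ 74, 113^16 ≡ 133, 113^32 ≡ 16, 113^64 ≡ 119, 113^128 ≡ 50 (mod 137).
Test 113^d mod 137 for each divisor d in increasing order:
113^1 ≡ 113
113^2 ≡ 28
113^4 ≡ 99
113^8 ≡ 74
113^17 = 113^16·113^1 ≡ 96
113^34 = 113^32·113^2 ≡ 37
113^68 = 113^64·113^4 ≡ 136
113^136 = 113^128·113^8 ≡ 1  ← first divisor giving 1
The order is 136.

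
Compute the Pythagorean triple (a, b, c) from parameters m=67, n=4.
(4473, 536, 4505)

Euclid's formula: a = m² - n², b = 2mn, c = m² + n²
m = 67, n = 4
a = 67² - 4² = 4489 - 16 = 4473
b = 2 × 67 × 4 = 536
c = 67² + 4² = 4489 + 16 = 4505
Verification: 4473² + 536² = 20007729 + 287296 = 20295025 = 4505² ✓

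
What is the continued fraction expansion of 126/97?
[1; 3, 2, 1, 9]

Euclidean algorithm steps:
126 = 1 × 97 + 29
97 = 3 × 29 + 10
29 = 2 × 10 + 9
10 = 1 × 9 + 1
9 = 9 × 1 + 0
Continued fraction: [1; 3, 2, 1, 9]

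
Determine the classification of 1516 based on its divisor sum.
deficient

Proper divisors of 1516: sum = 1 + 2 + 4 + 379 + 758 = 1144
Since 1144 < 1516, 1516 is deficient.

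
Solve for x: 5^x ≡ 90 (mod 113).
43

Baby-step giant-step with step n = ⌈√113⌉ = 11.
Baby steps 5^j mod 113 (j:value) for j=0..10: 0:1, 1:5, 2:25, 3:12, 4:60, 5:74, 6:31, 7:42, 8:97, 9:33, 10:52.
Giant-step multiplier: 5^(-11) ≡ 5^(112-11) = 5^101 ≡ 10 (mod 113).
Giant steps γ_i = 90·10^i mod 113: γ_0=90, γ_1=109, γ_2=73, γ_3=52 (in table at j=10).
x = i·n + j = 3·11 + 10 = 43.
Check: 5^43 ≡ 90 (mod 113).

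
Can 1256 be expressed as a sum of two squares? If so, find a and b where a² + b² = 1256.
10² + 34² (a=10, b=34)

Factorization: 1256 = 2^3 × 157
By Fermat: n is sum of two squares iff every prime p ≡ 3 (mod 4) appears to even power.
All primes ≡ 3 (mod 4) appear to even power.
Search a = 0, 1, 2, … for 1256 - a² a perfect square: first hit at a = 10: 1256 - 100 = 1156 = 34².
1256 = 10² + 34² = 100 + 1156 ✓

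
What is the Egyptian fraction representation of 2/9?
1/5 + 1/45

Greedy algorithm:
2/9: ceiling(9/2) = 5, use 1/5
1/45: ceiling(45/1) = 45, use 1/45
Result: 2/9 = 1/5 + 1/45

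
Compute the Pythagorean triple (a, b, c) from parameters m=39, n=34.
(365, 2652, 2677)

Euclid's formula: a = m² - n², b = 2mn, c = m² + n²
m = 39, n = 34
a = 39² - 34² = 1521 - 1156 = 365
b = 2 × 39 × 34 = 2652
c = 39² + 34² = 1521 + 1156 = 2677
Verification: 365² + 2652² = 133225 + 7033104 = 7166329 = 2677² ✓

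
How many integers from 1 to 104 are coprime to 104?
48

104 = 2^3 × 13
φ(n) = n × ∏(1 - 1/p) for each prime p dividing n
φ(104) = 104 × (1 - 1/2) × (1 - 1/13) = 48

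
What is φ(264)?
80

264 = 2^3 × 3 × 11
φ(n) = n × ∏(1 - 1/p) for each prime p dividing n
φ(264) = 264 × (1 - 1/2) × (1 - 1/3) × (1 - 1/11) = 80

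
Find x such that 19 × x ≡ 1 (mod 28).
3

gcd(19, 28) = 1, so the inverse exists.
Extended Euclidean algorithm on (28, 19):
28 = 1 × 19 + 9  ⟹  9 = (1)·28 + (-1)·19
19 = 2 × 9 + 1  ⟹  1 = (-2)·28 + (3)·19
So (3)·19 ≡ 1 (mod 28), i.e. 19^(-1) ≡ 3 (mod 28).
Check: 19 × 3 = 57 ≡ 1 (mod 28)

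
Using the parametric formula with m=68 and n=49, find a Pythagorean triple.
(2223, 6664, 7025)

Euclid's formula: a = m² - n², b = 2mn, c = m² + n²
m = 68, n = 49
a = 68² - 49² = 4624 - 2401 = 2223
b = 2 × 68 × 49 = 6664
c = 68² + 49² = 4624 + 2401 = 7025
Verification: 2223² + 6664² = 4941729 + 44408896 = 49350625 = 7025² ✓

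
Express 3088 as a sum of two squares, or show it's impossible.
28² + 48² (a=28, b=48)

Factorization: 3088 = 2^4 × 193
By Fermat: n is sum of two squares iff every prime p ≡ 3 (mod 4) appears to even power.
All primes ≡ 3 (mod 4) appear to even power.
Search a = 0, 1, 2, … for 3088 - a² a perfect square: first hit at a = 28: 3088 - 784 = 2304 = 48².
3088 = 28² + 48² = 784 + 2304 ✓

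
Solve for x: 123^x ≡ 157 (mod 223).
81

Baby-step giant-step with step n = ⌈√223⌉ = 15.
Baby steps 123^j mod 223 (j:value) for j=0..14: 0:1, 1:123, 2:188, 3:155, 4:110, 5:150, 6:164, 7:102, 8:58, 9:221, 10:200, 11:70, 12:136, 13:3, 14:146.
Giant-step multiplier: 123^(-15) ≡ 123^(222-15) = 123^207 ≡ 206 (mod 223).
Giant steps γ_i = 157·206^i mod 223: γ_0=157, γ_1=7, γ_2=104, γ_3=16, γ_4=174, γ_5=164 (in table at j=6).
x = i·n + j = 5·15 + 6 = 81.
Check: 123^81 ≡ 157 (mod 223).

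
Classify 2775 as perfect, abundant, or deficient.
deficient

Proper divisors of 2775: sum = 1 + 3 + 5 + 15 + 25 + 37 + 75 + 111 + 185 + 555 + 925 = 1937
Since 1937 < 2775, 2775 is deficient.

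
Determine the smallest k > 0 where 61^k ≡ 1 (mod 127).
21

127 is prime, so ord(61) divides φ(127) = 126.
Divisors of 126: 1, 2, 3, 6, 7, 9, 14, 18, 21, 42, 63, 126.
Repeated squaring: 61^1 ≡ 61, 61^2 ≡ 38, 61^4 ≡ 47, 61^8 ≡ 50, 61^16 ≡ 87, 61^32 ≡ 76, 61^64 ≡ 61 (mod 127).
Test 61^d mod 127 for each divisor d in increasing order:
61^1 ≡ 61
61^2 ≡ 38
61^3 = 61^2·61^1 ≡ 32
61^6 = 61^4·61^2 ≡ 8
61^7 = 61^4·61^2·61^1 ≡ 107
61^9 = 61^8·61^1 ≡ 2
61^14 = 61^8·61^4·61^2 ≡ 19
61^18 = 61^16·61^2 ≡ 4
61^21 = 61^16·61^4·61^1 ≡ 1  ← first divisor giving 1
The order is 21.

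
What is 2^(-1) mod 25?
13

gcd(2, 25) = 1, so the inverse exists.
Extended Euclidean algorithm on (25, 2):
25 = 12 × 2 + 1  ⟹  1 = (1)·25 + (-12)·2
So (-12)·2 ≡ 1 (mod 25), i.e. 2^(-1) ≡ -12 ≡ 13 (mod 25).
Check: 2 × 13 = 26 ≡ 1 (mod 25)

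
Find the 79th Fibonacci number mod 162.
121

Matrix identity: Q^n = [[F_(n+1), F_n], [F_n, F_(n-1)]] with Q = [[1,1],[1,0]].
n = 79 = 1001111₂. Square-and-multiply, entries mod 162:
Q^1 = [[1,1],[1,0]]
Q^2 = (Q^1)² = [[2,1],[1,1]]
Q^4 = (Q^2)² = [[5,3],[3,2]]
Q^9 = (Q^4)²·Q = [[55,34],[34,21]]
Q^19 = (Q^9)²·Q = [[123,131],[131,154]]
Q^39 = (Q^19)²·Q = [[51,52],[52,161]]
Q^79 = (Q^39)²·Q = [[129,121],[121,8]]
F_79 mod 162 = Q^79[0][1] = 121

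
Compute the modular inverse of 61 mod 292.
225

gcd(61, 292) = 1, so the inverse exists.
Extended Euclidean algorithm on (292, 61):
292 = 4 × 61 + 48  ⟹  48 = (1)·292 + (-4)·61
61 = 1 × 48 + 13  ⟹  13 = (-1)·292 + (5)·61
48 = 3 × 13 + 9  ⟹  9 = (4)·292 + (-19)·61
13 = 1 × 9 + 4  ⟹  4 = (-5)·292 + (24)·61
9 = 2 × 4 + 1  ⟹  1 = (14)·292 + (-67)·61
So (-67)·61 ≡ 1 (mod 292), i.e. 61^(-1) ≡ -67 ≡ 225 (mod 292).
Check: 61 × 225 = 13725 ≡ 1 (mod 292)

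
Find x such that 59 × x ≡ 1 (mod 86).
35

gcd(59, 86) = 1, so the inverse exists.
Extended Euclidean algorithm on (86, 59):
86 = 1 × 59 + 27  ⟹  27 = (1)·86 + (-1)·59
59 = 2 × 27 + 5  ⟹  5 = (-2)·86 + (3)·59
27 = 5 × 5 + 2  ⟹  2 = (11)·86 + (-16)·59
5 = 2 × 2 + 1  ⟹  1 = (-24)·86 + (35)·59
So (35)·59 ≡ 1 (mod 86), i.e. 59^(-1) ≡ 35 (mod 86).
Check: 59 × 35 = 2065 ≡ 1 (mod 86)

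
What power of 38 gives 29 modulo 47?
21

Baby-step giant-step with step n = ⌈√47⌉ = 7.
Baby steps 38^j mod 47 (j:value) for j=0..6: 0:1, 1:38, 2:34, 3:23, 4:28, 5:30, 6:12.
Giant-step multiplier: 38^(-7) ≡ 38^(46-7) = 38^39 ≡ 10 (mod 47).
Giant steps γ_i = 29·10^i mod 47: γ_0=29, γ_1=8, γ_2=33, γ_3=1 (in table at j=0).
x = i·n + j = 3·7 + 0 = 21.
Check: 38^21 ≡ 29 (mod 47).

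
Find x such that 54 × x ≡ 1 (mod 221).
176

gcd(54, 221) = 1, so the inverse exists.
Extended Euclidean algorithm on (221, 54):
221 = 4 × 54 + 5  ⟹  5 = (1)·221 + (-4)·54
54 = 10 × 5 + 4  ⟹  4 = (-10)·221 + (41)·54
5 = 1 × 4 + 1  ⟹  1 = (11)·221 + (-45)·54
So (-45)·54 ≡ 1 (mod 221), i.e. 54^(-1) ≡ -45 ≡ 176 (mod 221).
Check: 54 × 176 = 9504 ≡ 1 (mod 221)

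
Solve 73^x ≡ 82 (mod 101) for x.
86

Baby-step giant-step with step n = ⌈√101⌉ = 11.
Baby steps 73^j mod 101 (j:value) for j=0..10: 0:1, 1:73, 2:77, 3:66, 4:71, 5:32, 6:13, 7:40, 8:92, 9:50, 10:14.
Giant-step multiplier: 73^(-11) ≡ 73^(100-11) = 73^89 ≡ 59 (mod 101).
Giant steps γ_i = 82·59^i mod 101: γ_0=82, γ_1=91, γ_2=16, γ_3=35, γ_4=45, γ_5=29, γ_6=95, γ_7=50 (in table at j=9).
x = i·n + j = 7·11 + 9 = 86.
Check: 73^86 ≡ 82 (mod 101).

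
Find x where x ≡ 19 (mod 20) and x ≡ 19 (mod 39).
19

Using Chinese Remainder Theorem:
M = 20 × 39 = 780
M1 = 39, M2 = 20
y1 = 39^(-1) mod 20 = 19
y2 = 20^(-1) mod 39 = 2
x = (19×39×19 + 19×20×2) mod 780 = 19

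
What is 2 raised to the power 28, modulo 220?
36

Repeated squaring. Binary of 28 = 11100.
2^1 ≡ 2 (mod 220); 2^2 ≡ 4 (mod 220); 2^4 ≡ 16 (mod 220); 2^8 ≡ 36 (mod 220); 2^16 ≡ 196 (mod 220)
2^28 = 2^4 × 2^8 × 2^16 ≡ 36 (mod 220)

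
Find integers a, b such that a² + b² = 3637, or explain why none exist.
39² + 46² (a=39, b=46)

Factorization: 3637 = 3637
By Fermat: n is sum of two squares iff every prime p ≡ 3 (mod 4) appears to even power.
All primes ≡ 3 (mod 4) appear to even power.
Search a = 0, 1, 2, … for 3637 - a² a perfect square: first hit at a = 39: 3637 - 1521 = 2116 = 46².
3637 = 39² + 46² = 1521 + 2116 ✓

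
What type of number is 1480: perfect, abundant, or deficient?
abundant

Proper divisors of 1480: sum = 1 + 2 + 4 + 5 + 8 + 10 + 20 + 37 + 40 + 74 + 148 + 185 + 296 + 370 + 740 = 1940
Since 1940 > 1480, 1480 is abundant.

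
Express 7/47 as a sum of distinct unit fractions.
1/7 + 1/165 + 1/54285

Greedy algorithm:
7/47: ceiling(47/7) = 7, use 1/7
2/329: ceiling(329/2) = 165, use 1/165
1/54285: ceiling(54285/1) = 54285, use 1/54285
Result: 7/47 = 1/7 + 1/165 + 1/54285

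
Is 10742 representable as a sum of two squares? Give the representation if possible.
Not possible

Factorization: 10742 = 2 × 41 × 131
By Fermat: n is sum of two squares iff every prime p ≡ 3 (mod 4) appears to even power.
Prime(s) ≡ 3 (mod 4) with odd exponent: [(131, 1)]
Therefore 10742 cannot be expressed as a² + b².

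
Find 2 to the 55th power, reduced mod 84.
44

Repeated squaring. Binary of 55 = 110111.
2^1 ≡ 2 (mod 84); 2^2 ≡ 4 (mod 84); 2^4 ≡ 16 (mod 84); 2^8 ≡ 4 (mod 84); 2^16 ≡ 16 (mod 84); 2^32 ≡ 4 (mod 84)
2^55 = 2^1 × 2^2 × 2^4 × 2^16 × 2^32 ≡ 44 (mod 84)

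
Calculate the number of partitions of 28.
3718

p(n) counts ways to write n as a sum of positive integers (order ignored).
Euler's pentagonal recurrence: p(k) = p(k-1) + p(k-2) - p(k-5) - p(k-7) + p(k-12) + p(k-15) - ... (offsets j(3j∓1)/2, signs ++--, p(0)=1, p(<0)=0).
DP table for k = 0..27: p(0)=1, p(1)=1, p(2)=2, p(3)=3, p(4)=5, p(5)=7, p(6)=11, p(7)=15, p(8)=22, p(9)=30, p(10)=42, p(11)=56, p(12)=77, p(13)=101, p(14)=135, p(15)=176, p(16)=231, p(17)=297, p(18)=385, p(19)=490, p(20)=627, p(21)=792, p(22)=1002, p(23)=1255, p(24)=1575, p(25)=1958, p(26)=2436, p(27)=3010.
Final step: p(28) = p(27) + p(26) - p(23) - p(21) + p(16) + p(13) - p(6) - p(2)
= 3010 + 2436 - 1255 - 792 + 231 + 101 - 11 - 2
= 3718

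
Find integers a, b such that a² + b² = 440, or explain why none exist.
Not possible

Factorization: 440 = 2^3 × 5 × 11
By Fermat: n is sum of two squares iff every prime p ≡ 3 (mod 4) appears to even power.
Prime(s) ≡ 3 (mod 4) with odd exponent: [(11, 1)]
Therefore 440 cannot be expressed as a² + b².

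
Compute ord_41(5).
20

41 is prime, so ord(5) divides φ(41) = 40.
Divisors of 40: 1, 2, 4, 5, 8, 10, 20, 40.
Repeated squaring: 5^1 ≡ 5, 5^2 ≡ 25, 5^4 ≡ 10, 5^8 ≡ 18, 5^16 ≡ 37, 5^32 ≡ 16 (mod 41).
Test 5^d mod 41 for each divisor d in increasing order:
5^1 ≡ 5
5^2 ≡ 25
5^4 ≡ 10
5^5 = 5^4·5^1 ≡ 9
5^8 ≡ 18
5^10 = 5^8·5^2 ≡ 40
5^20 = 5^16·5^4 ≡ 1  ← first divisor giving 1
The order is 20.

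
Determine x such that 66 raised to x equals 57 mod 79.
9

Baby-step giant-step with step n = ⌈√79⌉ = 9.
Baby steps 66^j mod 79 (j:value) for j=0..8: 0:1, 1:66, 2:11, 3:15, 4:42, 5:7, 6:67, 7:77, 8:26.
Giant-step multiplier: 66^(-9) ≡ 66^(78-9) = 66^69 ≡ 61 (mod 79).
Giant steps γ_i = 57·61^i mod 79: γ_0=57, γ_1=1 (in table at j=0).
x = i·n + j = 1·9 + 0 = 9.
Check: 66^9 ≡ 57 (mod 79).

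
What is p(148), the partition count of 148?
33549419497

p(n) counts ways to write n as a sum of positive integers (order ignored).
Euler's pentagonal recurrence: p(k) = p(k-1) + p(k-2) - p(k-5) - p(k-7) + p(k-12) + p(k-15) - ... (offsets j(3j∓1)/2, signs ++--, p(0)=1, p(<0)=0).
DP table for k = 0..147: p(0)=1, p(1)=1, p(2)=2, p(3)=3, p(4)=5, p(5)=7, p(6)=11, p(7)=15, p(8)=22, p(9)=30, p(10)=42, p(11)=56, p(12)=77, p(13)=101, p(14)=135, p(15)=176, p(16)=231, p(17)=297, p(18)=385, p(19)=490, p(20)=627, p(21)=792, p(22)=1002, p(23)=1255, p(24)=1575, p(25)=1958, p(26)=2436, p(27)=3010, p(28)=3718, p(29)=4565, p(30)=5604, p(31)=6842, p(32)=8349, p(33)=10143, p(34)=12310, p(35)=14883, p(36)=17977, p(37)=21637, p(38)=26015, p(39)=31185, p(40)=37338, p(41)=44583, p(42)=53174, p(43)=63261, p(44)=75175, p(45)=89134, p(46)=105558, p(47)=124754, p(48)=147273, p(49)=173525, p(50)=204226, p(51)=239943, p(52)=281589, p(53)=329931, p(54)=386155, p(55)=451276, p(56)=526823, p(57)=614154, p(58)=715220, p(59)=831820, p(60)=966467, p(61)=1121505, p(62)=1300156, p(63)=1505499, p(64)=1741630, p(65)=2012558, p(66)=2323520, p(67)=2679689, p(68)=3087735, p(69)=3554345, p(70)=4087968, p(71)=4697205, p(72)=5392783, p(73)=6185689, p(74)=7089500, p(75)=8118264, p(76)=9289091, p(77)=10619863, p(78)=12132164, p(79)=13848650, p(80)=15796476, p(81)=18004327, p(82)=20506255, p(83)=23338469, p(84)=26543660, p(85)=30167357, p(86)=34262962, p(87)=38887673, p(88)=44108109, p(89)=49995925, p(90)=56634173, p(91)=64112359, p(92)=72533807, p(93)=82010177, p(94)=92669720, p(95)=104651419, p(96)=118114304, p(97)=133230930, p(98)=150198136, p(99)=169229875, p(100)=190569292, p(101)=214481126, p(102)=241265379, p(103)=271248950, p(104)=304801365, p(105)=342325709, p(106)=384276336, p(107)=431149389, p(108)=483502844, p(109)=541946240, p(110)=607163746, p(111)=679903203, p(112)=761002156, p(113)=851376628, p(114)=952050665, p(115)=1064144451, p(116)=1188908248, p(117)=1327710076, p(118)=1482074143, p(119)=1653668665, p(120)=1844349560, p(121)=2056148051, p(122)=2291320912, p(123)=2552338241, p(124)=2841940500, p(125)=3163127352, p(126)=3519222692, p(127)=3913864295, p(128)=4351078600, p(129)=4835271870, p(130)=5371315400, p(131)=5964539504, p(132)=6620830889, p(133)=7346629512, p(134)=8149040695, p(135)=9035836076, p(136)=10015581680, p(137)=11097645016, p(138)=12292341831, p(139)=13610949895, p(140)=15065878135, p(141)=16670689208, p(142)=18440293320, p(143)=20390982757, p(144)=22540654445, p(145)=24908858009, p(146)=27517052599, p(147)=30388671978.
Final step: p(148) = p(147) + p(146) - p(143) - p(141) + p(136) + p(133) - p(126) - p(122) + p(113) + p(108) - p(97) - p(91) + p(78) + p(71) - p(56) - p(48) + p(31) + p(22) - p(3)
= 30388671978 + 27517052599 - 20390982757 - 16670689208 + 10015581680 + 7346629512 - 3519222692 - 2291320912 + 851376628 + 483502844 - 133230930 - 64112359 + 12132164 + 4697205 - 526823 - 147273 + 6842 + 1002 - 3
= 33549419497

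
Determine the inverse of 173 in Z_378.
59

gcd(173, 378) = 1, so the inverse exists.
Extended Euclidean algorithm on (378, 173):
378 = 2 × 173 + 32  ⟹  32 = (1)·378 + (-2)·173
173 = 5 × 32 + 13  ⟹  13 = (-5)·378 + (11)·173
32 = 2 × 13 + 6  ⟹  6 = (11)·378 + (-24)·173
13 = 2 × 6 + 1  ⟹  1 = (-27)·378 + (59)·173
So (59)·173 ≡ 1 (mod 378), i.e. 173^(-1) ≡ 59 (mod 378).
Check: 173 × 59 = 10207 ≡ 1 (mod 378)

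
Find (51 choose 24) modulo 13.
10

Using Lucas' theorem:
Write n=51 and k=24 in base 13:
n in base 13: [3, 12]
k in base 13: [1, 11]
C(51,24) mod 13 = ∏ C(n_i, k_i) mod 13
Digit binomials (mod 13): C(3,1) = 3; C(12,11) = 12
Product: 3 × 12 = 36 ≡ 10 (mod 13)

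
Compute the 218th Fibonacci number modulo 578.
307

Matrix identity: Q^n = [[F_(n+1), F_n], [F_n, F_(n-1)]] with Q = [[1,1],[1,0]].
n = 218 = 11011010₂. Square-and-multiply, entries mod 578:
Q^1 = [[1,1],[1,0]]
Q^3 = (Q^1)²·Q = [[3,2],[2,1]]
Q^6 = (Q^3)² = [[13,8],[8,5]]
Q^13 = (Q^6)²·Q = [[377,233],[233,144]]
Q^27 = (Q^13)²·Q = [[489,476],[476,13]]
Q^54 = (Q^27)² = [[407,238],[238,169]]
Q^109 = (Q^54)²·Q = [[443,341],[341,102]]
Q^218 = (Q^109)² = [[410,307],[307,103]]
F_218 mod 578 = Q^218[0][1] = 307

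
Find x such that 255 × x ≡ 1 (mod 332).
263

gcd(255, 332) = 1, so the inverse exists.
Extended Euclidean algorithm on (332, 255):
332 = 1 × 255 + 77  ⟹  77 = (1)·332 + (-1)·255
255 = 3 × 77 + 24  ⟹  24 = (-3)·332 + (4)·255
77 = 3 × 24 + 5  ⟹  5 = (10)·332 + (-13)·255
24 = 4 × 5 + 4  ⟹  4 = (-43)·332 + (56)·255
5 = 1 × 4 + 1  ⟹  1 = (53)·332 + (-69)·255
So (-69)·255 ≡ 1 (mod 332), i.e. 255^(-1) ≡ -69 ≡ 263 (mod 332).
Check: 255 × 263 = 67065 ≡ 1 (mod 332)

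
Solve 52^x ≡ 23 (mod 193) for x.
66

Baby-step giant-step with step n = ⌈√193⌉ = 14.
Baby steps 52^j mod 193 (j:value) for j=0..13: 0:1, 1:52, 2:2, 3:104, 4:4, 5:15, 6:8, 7:30, 8:16, 9:60, 10:32, 11:120, 12:64, 13:47.
Giant-step multiplier: 52^(-14) ≡ 52^(192-14) = 52^178 ≡ 95 (mod 193).
Giant steps γ_i = 23·95^i mod 193: γ_0=23, γ_1=62, γ_2=100, γ_3=43, γ_4=32 (in table at j=10).
x = i·n + j = 4·14 + 10 = 66.
Check: 52^66 ≡ 23 (mod 193).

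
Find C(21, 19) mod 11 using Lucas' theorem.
1

Using Lucas' theorem:
Write n=21 and k=19 in base 11:
n in base 11: [1, 10]
k in base 11: [1, 8]
C(21,19) mod 11 = ∏ C(n_i, k_i) mod 11
Digit binomials (mod 11): C(1,1) = 1; C(10,8) = 45 ≡ 1
Product: 1 × 1 = 1 ≡ 1 (mod 11)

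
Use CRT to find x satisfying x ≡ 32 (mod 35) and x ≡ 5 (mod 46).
557

Using Chinese Remainder Theorem:
M = 35 × 46 = 1610
M1 = 46, M2 = 35
y1 = 46^(-1) mod 35 = 16
y2 = 35^(-1) mod 46 = 25
x = (32×46×16 + 5×35×25) mod 1610 = 557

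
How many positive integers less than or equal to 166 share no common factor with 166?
82

166 = 2 × 83
φ(n) = n × ∏(1 - 1/p) for each prime p dividing n
φ(166) = 166 × (1 - 1/2) × (1 - 1/83) = 82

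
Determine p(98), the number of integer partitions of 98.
150198136

p(n) counts ways to write n as a sum of positive integers (order ignored).
Euler's pentagonal recurrence: p(k) = p(k-1) + p(k-2) - p(k-5) - p(k-7) + p(k-12) + p(k-15) - ... (offsets j(3j∓1)/2, signs ++--, p(0)=1, p(<0)=0).
DP table for k = 0..97: p(0)=1, p(1)=1, p(2)=2, p(3)=3, p(4)=5, p(5)=7, p(6)=11, p(7)=15, p(8)=22, p(9)=30, p(10)=42, p(11)=56, p(12)=77, p(13)=101, p(14)=135, p(15)=176, p(16)=231, p(17)=297, p(18)=385, p(19)=490, p(20)=627, p(21)=792, p(22)=1002, p(23)=1255, p(24)=1575, p(25)=1958, p(26)=2436, p(27)=3010, p(28)=3718, p(29)=4565, p(30)=5604, p(31)=6842, p(32)=8349, p(33)=10143, p(34)=12310, p(35)=14883, p(36)=17977, p(37)=21637, p(38)=26015, p(39)=31185, p(40)=37338, p(41)=44583, p(42)=53174, p(43)=63261, p(44)=75175, p(45)=89134, p(46)=105558, p(47)=124754, p(48)=147273, p(49)=173525, p(50)=204226, p(51)=239943, p(52)=281589, p(53)=329931, p(54)=386155, p(55)=451276, p(56)=526823, p(57)=614154, p(58)=715220, p(59)=831820, p(60)=966467, p(61)=1121505, p(62)=1300156, p(63)=1505499, p(64)=1741630, p(65)=2012558, p(66)=2323520, p(67)=2679689, p(68)=3087735, p(69)=3554345, p(70)=4087968, p(71)=4697205, p(72)=5392783, p(73)=6185689, p(74)=7089500, p(75)=8118264, p(76)=9289091, p(77)=10619863, p(78)=12132164, p(79)=13848650, p(80)=15796476, p(81)=18004327, p(82)=20506255, p(83)=23338469, p(84)=26543660, p(85)=30167357, p(86)=34262962, p(87)=38887673, p(88)=44108109, p(89)=49995925, p(90)=56634173, p(91)=64112359, p(92)=72533807, p(93)=82010177, p(94)=92669720, p(95)=104651419, p(96)=118114304, p(97)=133230930.
Final step: p(98) = p(97) + p(96) - p(93) - p(91) + p(86) + p(83) - p(76) - p(72) + p(63) + p(58) - p(47) - p(41) + p(28) + p(21) - p(6)
= 133230930 + 118114304 - 82010177 - 64112359 + 34262962 + 23338469 - 9289091 - 5392783 + 1505499 + 715220 - 124754 - 44583 + 3718 + 792 - 11
= 150198136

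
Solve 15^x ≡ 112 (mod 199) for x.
128

Baby-step giant-step with step n = ⌈√199⌉ = 15.
Baby steps 15^j mod 199 (j:value) for j=0..14: 0:1, 1:15, 2:26, 3:191, 4:79, 5:190, 6:64, 7:164, 8:72, 9:85, 10:81, 11:21, 12:116, 13:148, 14:31.
Giant-step multiplier: 15^(-15) ≡ 15^(198-15) = 15^183 ≡ 101 (mod 199).
Giant steps γ_i = 112·101^i mod 199: γ_0=112, γ_1=168, γ_2=53, γ_3=179, γ_4=169, γ_5=154, γ_6=32, γ_7=48, γ_8=72 (in table at j=8).
x = i·n + j = 8·15 + 8 = 128.
Check: 15^128 ≡ 112 (mod 199).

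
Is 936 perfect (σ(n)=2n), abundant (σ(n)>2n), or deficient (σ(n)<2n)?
abundant

Proper divisors of 936: sum = 1 + 2 + 3 + 4 + 6 + 8 + 9 + 12 + ... + 156 + 234 + 312 + 468 (23 divisors) = 1794
Since 1794 > 936, 936 is abundant.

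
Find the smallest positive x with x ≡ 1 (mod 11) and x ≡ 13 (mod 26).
221

Using Chinese Remainder Theorem:
M = 11 × 26 = 286
M1 = 26, M2 = 11
y1 = 26^(-1) mod 11 = 3
y2 = 11^(-1) mod 26 = 19
x = (1×26×3 + 13×11×19) mod 286 = 221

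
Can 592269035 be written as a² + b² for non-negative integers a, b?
Not possible

Factorization: 592269035 = 5 × 17 × 191^3
By Fermat: n is sum of two squares iff every prime p ≡ 3 (mod 4) appears to even power.
Prime(s) ≡ 3 (mod 4) with odd exponent: [(191, 3)]
Therefore 592269035 cannot be expressed as a² + b².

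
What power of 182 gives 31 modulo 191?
115

Baby-step giant-step with step n = ⌈√191⌉ = 14.
Baby steps 182^j mod 191 (j:value) for j=0..13: 0:1, 1:182, 2:81, 3:35, 4:67, 5:161, 6:79, 7:53, 8:96, 9:91, 10:136, 11:113, 12:129, 13:176.
Giant-step multiplier: 182^(-14) ≡ 182^(190-14) = 182^176 ≡ 133 (mod 191).
Giant steps γ_i = 31·133^i mod 191: γ_0=31, γ_1=112, γ_2=189, γ_3=116, γ_4=148, γ_5=11, γ_6=126, γ_7=141, γ_8=35 (in table at j=3).
x = i·n + j = 8·14 + 3 = 115.
Check: 182^115 ≡ 31 (mod 191).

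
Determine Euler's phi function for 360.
96

360 = 2^3 × 3^2 × 5
φ(n) = n × ∏(1 - 1/p) for each prime p dividing n
φ(360) = 360 × (1 - 1/2) × (1 - 1/3) × (1 - 1/5) = 96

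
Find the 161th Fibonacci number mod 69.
10

Matrix identity: Q^n = [[F_(n+1), F_n], [F_n, F_(n-1)]] with Q = [[1,1],[1,0]].
n = 161 = 10100001₂. Square-and-multiply, entries mod 69:
Q^1 = [[1,1],[1,0]]
Q^2 = (Q^1)² = [[2,1],[1,1]]
Q^5 = (Q^2)²·Q = [[8,5],[5,3]]
Q^10 = (Q^5)² = [[20,55],[55,34]]
Q^20 = (Q^10)² = [[44,3],[3,41]]
Q^40 = (Q^20)² = [[13,48],[48,34]]
Q^80 = (Q^40)² = [[58,48],[48,10]]
Q^161 = (Q^80)²·Q = [[31,10],[10,21]]
F_161 mod 69 = Q^161[0][1] = 10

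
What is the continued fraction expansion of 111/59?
[1; 1, 7, 2, 3]

Euclidean algorithm steps:
111 = 1 × 59 + 52
59 = 1 × 52 + 7
52 = 7 × 7 + 3
7 = 2 × 3 + 1
3 = 3 × 1 + 0
Continued fraction: [1; 1, 7, 2, 3]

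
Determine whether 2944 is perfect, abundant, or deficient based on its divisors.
abundant

Proper divisors of 2944: sum = 1 + 2 + 4 + 8 + 16 + 23 + 32 + 46 + 64 + 92 + 128 + 184 + 368 + 736 + 1472 = 3176
Since 3176 > 2944, 2944 is abundant.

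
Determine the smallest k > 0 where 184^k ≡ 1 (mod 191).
5

191 is prime, so ord(184) divides φ(191) = 190.
Divisors of 190: 1, 2, 5, 10, 19, 38, 95, 190.
Repeated squaring: 184^1 ≡ 184, 184^2 ≡ 49, 184^4 ≡ 109, 184^8 ≡ 39, 184^16 ≡ 184, 184^32 ≡ 49, 184^64 ≡ 109, 184^128 ≡ 39 (mod 191).
Test 184^d mod 191 for each divisor d in increasing order:
184^1 ≡ 184
184^2 ≡ 49
184^5 = 184^4·184^1 ≡ 1  ← first divisor giving 1
The order is 5.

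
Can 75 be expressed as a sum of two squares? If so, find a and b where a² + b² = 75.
Not possible

Factorization: 75 = 3 × 5^2
By Fermat: n is sum of two squares iff every prime p ≡ 3 (mod 4) appears to even power.
Prime(s) ≡ 3 (mod 4) with odd exponent: [(3, 1)]
Therefore 75 cannot be expressed as a² + b².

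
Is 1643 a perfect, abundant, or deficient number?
deficient

Proper divisors of 1643: sum = 1 + 31 + 53 = 85
Since 85 < 1643, 1643 is deficient.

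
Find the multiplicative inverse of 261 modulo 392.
389

gcd(261, 392) = 1, so the inverse exists.
Extended Euclidean algorithm on (392, 261):
392 = 1 × 261 + 131  ⟹  131 = (1)·392 + (-1)·261
261 = 1 × 131 + 130  ⟹  130 = (-1)·392 + (2)·261
131 = 1 × 130 + 1  ⟹  1 = (2)·392 + (-3)·261
So (-3)·261 ≡ 1 (mod 392), i.e. 261^(-1) ≡ -3 ≡ 389 (mod 392).
Check: 261 × 389 = 101529 ≡ 1 (mod 392)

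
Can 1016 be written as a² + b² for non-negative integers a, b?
Not possible

Factorization: 1016 = 2^3 × 127
By Fermat: n is sum of two squares iff every prime p ≡ 3 (mod 4) appears to even power.
Prime(s) ≡ 3 (mod 4) with odd exponent: [(127, 1)]
Therefore 1016 cannot be expressed as a² + b².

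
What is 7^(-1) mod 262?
75

gcd(7, 262) = 1, so the inverse exists.
Extended Euclidean algorithm on (262, 7):
262 = 37 × 7 + 3  ⟹  3 = (1)·262 + (-37)·7
7 = 2 × 3 + 1  ⟹  1 = (-2)·262 + (75)·7
So (75)·7 ≡ 1 (mod 262), i.e. 7^(-1) ≡ 75 (mod 262).
Check: 7 × 75 = 525 ≡ 1 (mod 262)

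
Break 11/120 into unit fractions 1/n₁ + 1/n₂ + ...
1/11 + 1/1320

Greedy algorithm:
11/120: ceiling(120/11) = 11, use 1/11
1/1320: ceiling(1320/1) = 1320, use 1/1320
Result: 11/120 = 1/11 + 1/1320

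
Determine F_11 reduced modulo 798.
89

Matrix identity: Q^n = [[F_(n+1), F_n], [F_n, F_(n-1)]] with Q = [[1,1],[1,0]].
n = 11 = 1011₂. Square-and-multiply, entries mod 798:
Q^1 = [[1,1],[1,0]]
Q^2 = (Q^1)² = [[2,1],[1,1]]
Q^5 = (Q^2)²·Q = [[8,5],[5,3]]
Q^11 = (Q^5)²·Q = [[144,89],[89,55]]
F_11 mod 798 = Q^11[0][1] = 89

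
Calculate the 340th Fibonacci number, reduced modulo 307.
163

Matrix identity: Q^n = [[F_(n+1), F_n], [F_n, F_(n-1)]] with Q = [[1,1],[1,0]].
n = 340 = 101010100₂. Square-and-multiply, entries mod 307:
Q^1 = [[1,1],[1,0]]
Q^2 = (Q^1)² = [[2,1],[1,1]]
Q^5 = (Q^2)²·Q = [[8,5],[5,3]]
Q^10 = (Q^5)² = [[89,55],[55,34]]
Q^21 = (Q^10)²·Q = [[212,201],[201,11]]
Q^42 = (Q^21)² = [[306,1],[1,305]]
Q^85 = (Q^42)²·Q = [[306,2],[2,304]]
Q^170 = (Q^85)² = [[5,299],[299,13]]
Q^340 = (Q^170)² = [[89,163],[163,233]]
F_340 mod 307 = Q^340[0][1] = 163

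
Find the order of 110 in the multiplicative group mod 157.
78

157 is prime, so ord(110) divides φ(157) = 156.
Divisors of 156: 1, 2, 3, 4, 6, 12, 13, 26, 39, 52, 78, 156.
Repeated squaring: 110^1 ≡ 110, 110^2 ≡ 11, 110^4 ≡ 121, 110^8 ≡ 40, 110^16 ≡ 30, 110^32 ≡ 115, 110^64 ≡ 37, 110^128 ≡ 113 (mod 157).
Test 110^d mod 157 for each divisor d in increasing order:
110^1 ≡ 110
110^2 ≡ 11
110^3 = 110^2·110^1 ≡ 111
110^4 ≡ 121
110^6 = 110^4·110^2 ≡ 75
110^12 = 110^8·110^4 ≡ 130
110^13 = 110^8·110^4·110^1 ≡ 13
110^26 = 110^16·110^8·110^2 ≡ 12
110^39 = 110^32·110^4·110^2·110^1 ≡ 156
110^52 = 110^32·110^16·110^4 ≡ 144
110^78 = 110^64·110^8·110^4·110^2 ≡ 1  ← first divisor giving 1
The order is 78.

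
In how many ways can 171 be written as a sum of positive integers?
301384802048

p(n) counts ways to write n as a sum of positive integers (order ignored).
Euler's pentagonal recurrence: p(k) = p(k-1) + p(k-2) - p(k-5) - p(k-7) + p(k-12) + p(k-15) - ... (offsets j(3j∓1)/2, signs ++--, p(0)=1, p(<0)=0).
DP table for k = 0..170: p(0)=1, p(1)=1, p(2)=2, p(3)=3, p(4)=5, p(5)=7, p(6)=11, p(7)=15, p(8)=22, p(9)=30, p(10)=42, p(11)=56, p(12)=77, p(13)=101, p(14)=135, p(15)=176, p(16)=231, p(17)=297, p(18)=385, p(19)=490, p(20)=627, p(21)=792, p(22)=1002, p(23)=1255, p(24)=1575, p(25)=1958, p(26)=2436, p(27)=3010, p(28)=3718, p(29)=4565, p(30)=5604, p(31)=6842, p(32)=8349, p(33)=10143, p(34)=12310, p(35)=14883, p(36)=17977, p(37)=21637, p(38)=26015, p(39)=31185, p(40)=37338, p(41)=44583, p(42)=53174, p(43)=63261, p(44)=75175, p(45)=89134, p(46)=105558, p(47)=124754, p(48)=147273, p(49)=173525, p(50)=204226, p(51)=239943, p(52)=281589, p(53)=329931, p(54)=386155, p(55)=451276, p(56)=526823, p(57)=614154, p(58)=715220, p(59)=831820, p(60)=966467, p(61)=1121505, p(62)=1300156, p(63)=1505499, p(64)=1741630, p(65)=2012558, p(66)=2323520, p(67)=2679689, p(68)=3087735, p(69)=3554345, p(70)=4087968, p(71)=4697205, p(72)=5392783, p(73)=6185689, p(74)=7089500, p(75)=8118264, p(76)=9289091, p(77)=10619863, p(78)=12132164, p(79)=13848650, p(80)=15796476, p(81)=18004327, p(82)=20506255, p(83)=23338469, p(84)=26543660, p(85)=30167357, p(86)=34262962, p(87)=38887673, p(88)=44108109, p(89)=49995925, p(90)=56634173, p(91)=64112359, p(92)=72533807, p(93)=82010177, p(94)=92669720, p(95)=104651419, p(96)=118114304, p(97)=133230930, p(98)=150198136, p(99)=169229875, p(100)=190569292, p(101)=214481126, p(102)=241265379, p(103)=271248950, p(104)=304801365, p(105)=342325709, p(106)=384276336, p(107)=431149389, p(108)=483502844, p(109)=541946240, p(110)=607163746, p(111)=679903203, p(112)=761002156, p(113)=851376628, p(114)=952050665, p(115)=1064144451, p(116)=1188908248, p(117)=1327710076, p(118)=1482074143, p(119)=1653668665, p(120)=1844349560, p(121)=2056148051, p(122)=2291320912, p(123)=2552338241, p(124)=2841940500, p(125)=3163127352, p(126)=3519222692, p(127)=3913864295, p(128)=4351078600, p(129)=4835271870, p(130)=5371315400, p(131)=5964539504, p(132)=6620830889, p(133)=7346629512, p(134)=8149040695, p(135)=9035836076, p(136)=10015581680, p(137)=11097645016, p(138)=12292341831, p(139)=13610949895, p(140)=15065878135, p(141)=16670689208, p(142)=18440293320, p(143)=20390982757, p(144)=22540654445, p(145)=24908858009, p(146)=27517052599, p(147)=30388671978, p(148)=33549419497, p(149)=37027355200, p(150)=40853235313, p(151)=45060624582, p(152)=49686288421, p(153)=54770336324, p(154)=60356673280, p(155)=66493182097, p(156)=73232243759, p(157)=80630964769, p(158)=88751778802, p(159)=97662728555, p(160)=107438159466, p(161)=118159068427, p(162)=129913904637, p(163)=142798995930, p(164)=156919475295, p(165)=172389800255, p(166)=189334822579, p(167)=207890420102, p(168)=228204732751, p(169)=250438925115, p(170)=274768617130.
Final step: p(171) = p(170) + p(169) - p(166) - p(164) + p(159) + p(156) - p(149) - p(145) + p(136) + p(131) - p(120) - p(114) + p(101) + p(94) - p(79) - p(71) + p(54) + p(45) - p(26) - p(16)
= 274768617130 + 250438925115 - 189334822579 - 156919475295 + 97662728555 + 73232243759 - 37027355200 - 24908858009 + 10015581680 + 5964539504 - 1844349560 - 952050665 + 214481126 + 92669720 - 13848650 - 4697205 + 386155 + 89134 - 2436 - 231
= 301384802048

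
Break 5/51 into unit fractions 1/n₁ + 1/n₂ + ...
1/11 + 1/141 + 1/26367

Greedy algorithm:
5/51: ceiling(51/5) = 11, use 1/11
4/561: ceiling(561/4) = 141, use 1/141
1/26367: ceiling(26367/1) = 26367, use 1/26367
Result: 5/51 = 1/11 + 1/141 + 1/26367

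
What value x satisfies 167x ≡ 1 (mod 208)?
71

gcd(167, 208) = 1, so the inverse exists.
Extended Euclidean algorithm on (208, 167):
208 = 1 × 167 + 41  ⟹  41 = (1)·208 + (-1)·167
167 = 4 × 41 + 3  ⟹  3 = (-4)·208 + (5)·167
41 = 13 × 3 + 2  ⟹  2 = (53)·208 + (-66)·167
3 = 1 × 2 + 1  ⟹  1 = (-57)·208 + (71)·167
So (71)·167 ≡ 1 (mod 208), i.e. 167^(-1) ≡ 71 (mod 208).
Check: 167 × 71 = 11857 ≡ 1 (mod 208)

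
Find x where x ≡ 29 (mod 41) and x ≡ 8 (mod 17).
603

Using Chinese Remainder Theorem:
M = 41 × 17 = 697
M1 = 17, M2 = 41
y1 = 17^(-1) mod 41 = 29
y2 = 41^(-1) mod 17 = 5
x = (29×17×29 + 8×41×5) mod 697 = 603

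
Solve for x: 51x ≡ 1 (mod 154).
151

gcd(51, 154) = 1, so the inverse exists.
Extended Euclidean algorithm on (154, 51):
154 = 3 × 51 + 1  ⟹  1 = (1)·154 + (-3)·51
So (-3)·51 ≡ 1 (mod 154), i.e. 51^(-1) ≡ -3 ≡ 151 (mod 154).
Check: 51 × 151 = 7701 ≡ 1 (mod 154)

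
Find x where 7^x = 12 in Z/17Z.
7

Baby-step giant-step with step n = ⌈√17⌉ = 5.
Baby steps 7^j mod 17 (j:value) for j=0..4: 0:1, 1:7, 2:15, 3:3, 4:4.
Giant-step multiplier: 7^(-5) ≡ 7^(16-5) = 7^11 ≡ 14 (mod 17).
Giant steps γ_i = 12·14^i mod 17: γ_0=12, γ_1=15 (in table at j=2).
x = i·n + j = 1·5 + 2 = 7.
Check: 7^7 ≡ 12 (mod 17).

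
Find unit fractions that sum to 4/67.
1/17 + 1/1139

Greedy algorithm:
4/67: ceiling(67/4) = 17, use 1/17
1/1139: ceiling(1139/1) = 1139, use 1/1139
Result: 4/67 = 1/17 + 1/1139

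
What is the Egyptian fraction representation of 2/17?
1/9 + 1/153

Greedy algorithm:
2/17: ceiling(17/2) = 9, use 1/9
1/153: ceiling(153/1) = 153, use 1/153
Result: 2/17 = 1/9 + 1/153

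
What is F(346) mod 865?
518

Matrix identity: Q^n = [[F_(n+1), F_n], [F_n, F_(n-1)]] with Q = [[1,1],[1,0]].
n = 346 = 101011010₂. Square-and-multiply, entries mod 865:
Q^1 = [[1,1],[1,0]]
Q^2 = (Q^1)² = [[2,1],[1,1]]
Q^5 = (Q^2)²·Q = [[8,5],[5,3]]
Q^10 = (Q^5)² = [[89,55],[55,34]]
Q^21 = (Q^10)²·Q = [[411,566],[566,710]]
Q^43 = (Q^21)²·Q = [[128,552],[552,441]]
Q^86 = (Q^43)² = [[173,93],[93,80]]
Q^173 = (Q^86)²·Q = [[692,518],[518,174]]
Q^346 = (Q^173)² = [[693,518],[518,175]]
F_346 mod 865 = Q^346[0][1] = 518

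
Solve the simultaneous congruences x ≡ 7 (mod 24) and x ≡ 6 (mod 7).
55

Using Chinese Remainder Theorem:
M = 24 × 7 = 168
M1 = 7, M2 = 24
y1 = 7^(-1) mod 24 = 7
y2 = 24^(-1) mod 7 = 5
x = (7×7×7 + 6×24×5) mod 168 = 55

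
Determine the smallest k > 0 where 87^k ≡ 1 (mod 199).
198

199 is prime, so ord(87) divides φ(199) = 198.
Divisors of 198: 1, 2, 3, 6, 9, 11, 18, 22, 33, 66, 99, 198.
Repeated squaring: 87^1 ≡ 87, 87^2 ≡ 7, 87^4 ≡ 49, 87^8 ≡ 13, 87^16 ≡ 169, 87^32 ≡ 104, 87^64 ≡ 70, 87^128 ≡ 124 (mod 199).
Test 87^d mod 199 for each divisor d in increasing order:
87^1 ≡ 87
87^2 ≡ 7
87^3 = 87^2·87^1 ≡ 12
87^6 = 87^4·87^2 ≡ 144
87^9 = 87^8·87^1 ≡ 136
87^11 = 87^8·87^2·87^1 ≡ 156
87^18 = 87^16·87^2 ≡ 188
87^22 = 87^16·87^4·87^2 ≡ 58
87^33 = 87^32·87^1 ≡ 93
87^66 = 87^64·87^2 ≡ 92
87^99 = 87^64·87^32·87^2·87^1 ≡ 198
87^198 = 87^128·87^64·87^4·87^2 ≡ 1  ← first divisor giving 1
The order is 198.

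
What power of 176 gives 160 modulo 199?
56

Baby-step giant-step with step n = ⌈√199⌉ = 15.
Baby steps 176^j mod 199 (j:value) for j=0..14: 0:1, 1:176, 2:131, 3:171, 4:47, 5:113, 6:187, 7:77, 8:20, 9:137, 10:33, 11:37, 12:144, 13:71, 14:158.
Giant-step multiplier: 176^(-15) ≡ 176^(198-15) = 176^183 ≡ 88 (mod 199).
Giant steps γ_i = 160·88^i mod 199: γ_0=160, γ_1=150, γ_2=66, γ_3=37 (in table at j=11).
x = i·n + j = 3·15 + 11 = 56.
Check: 176^56 ≡ 160 (mod 199).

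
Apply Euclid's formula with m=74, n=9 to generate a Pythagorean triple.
(5395, 1332, 5557)

Euclid's formula: a = m² - n², b = 2mn, c = m² + n²
m = 74, n = 9
a = 74² - 9² = 5476 - 81 = 5395
b = 2 × 74 × 9 = 1332
c = 74² + 9² = 5476 + 81 = 5557
Verification: 5395² + 1332² = 29106025 + 1774224 = 30880249 = 5557² ✓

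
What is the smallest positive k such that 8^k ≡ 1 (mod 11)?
10

11 is prime, so ord(8) divides φ(11) = 10.
Divisors of 10: 1, 2, 5, 10.
Repeated squaring: 8^1 ≡ 8, 8^2 ≡ 9, 8^4 ≡ 4, 8^8 ≡ 5 (mod 11).
Test 8^d mod 11 for each divisor d in increasing order:
8^1 ≡ 8
8^2 ≡ 9
8^5 = 8^4·8^1 ≡ 10
8^10 = 8^8·8^2 ≡ 1  ← first divisor giving 1
The order is 10.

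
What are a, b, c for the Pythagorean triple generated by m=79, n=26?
(5565, 4108, 6917)

Euclid's formula: a = m² - n², b = 2mn, c = m² + n²
m = 79, n = 26
a = 79² - 26² = 6241 - 676 = 5565
b = 2 × 79 × 26 = 4108
c = 79² + 26² = 6241 + 676 = 6917
Verification: 5565² + 4108² = 30969225 + 16875664 = 47844889 = 6917² ✓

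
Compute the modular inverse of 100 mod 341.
133

gcd(100, 341) = 1, so the inverse exists.
Extended Euclidean algorithm on (341, 100):
341 = 3 × 100 + 41  ⟹  41 = (1)·341 + (-3)·100
100 = 2 × 41 + 18  ⟹  18 = (-2)·341 + (7)·100
41 = 2 × 18 + 5  ⟹  5 = (5)·341 + (-17)·100
18 = 3 × 5 + 3  ⟹  3 = (-17)·341 + (58)·100
5 = 1 × 3 + 2  ⟹  2 = (22)·341 + (-75)·100
3 = 1 × 2 + 1  ⟹  1 = (-39)·341 + (133)·100
So (133)·100 ≡ 1 (mod 341), i.e. 100^(-1) ≡ 133 (mod 341).
Check: 100 × 133 = 13300 ≡ 1 (mod 341)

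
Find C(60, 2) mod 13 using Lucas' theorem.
2

Using Lucas' theorem:
Write n=60 and k=2 in base 13:
n in base 13: [4, 8]
k in base 13: [0, 2]
C(60,2) mod 13 = ∏ C(n_i, k_i) mod 13
Digit binomials (mod 13): C(4,0) = 1; C(8,2) = 28 ≡ 2
Product: 1 × 2 = 2 ≡ 2 (mod 13)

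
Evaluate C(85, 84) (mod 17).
0

Using Lucas' theorem:
Write n=85 and k=84 in base 17:
n in base 17: [5, 0]
k in base 17: [4, 16]
C(85,84) mod 17 = ∏ C(n_i, k_i) mod 17
Digit binomials (mod 17): C(5,4) = 5; C(0,16) = 0 (k_i > n_i)
Product: 5 × 0 = 0 ≡ 0 (mod 17)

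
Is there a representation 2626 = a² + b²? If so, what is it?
5² + 51² (a=5, b=51)

Factorization: 2626 = 2 × 13 × 101
By Fermat: n is sum of two squares iff every prime p ≡ 3 (mod 4) appears to even power.
All primes ≡ 3 (mod 4) appear to even power.
Search a = 0, 1, 2, … for 2626 - a² a perfect square: first hit at a = 5: 2626 - 25 = 2601 = 51².
2626 = 5² + 51² = 25 + 2601 ✓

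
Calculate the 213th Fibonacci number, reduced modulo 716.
194

Matrix identity: Q^n = [[F_(n+1), F_n], [F_n, F_(n-1)]] with Q = [[1,1],[1,0]].
n = 213 = 11010101₂. Square-and-multiply, entries mod 716:
Q^1 = [[1,1],[1,0]]
Q^3 = (Q^1)²·Q = [[3,2],[2,1]]
Q^6 = (Q^3)² = [[13,8],[8,5]]
Q^13 = (Q^6)²·Q = [[377,233],[233,144]]
Q^26 = (Q^13)² = [[234,389],[389,561]]
Q^53 = (Q^26)²·Q = [[528,585],[585,659]]
Q^106 = (Q^53)² = [[237,591],[591,362]]
Q^213 = (Q^106)²·Q = [[499,194],[194,305]]
F_213 mod 716 = Q^213[0][1] = 194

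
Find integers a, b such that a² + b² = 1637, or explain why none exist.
26² + 31² (a=26, b=31)

Factorization: 1637 = 1637
By Fermat: n is sum of two squares iff every prime p ≡ 3 (mod 4) appears to even power.
All primes ≡ 3 (mod 4) appear to even power.
Search a = 0, 1, 2, … for 1637 - a² a perfect square: first hit at a = 26: 1637 - 676 = 961 = 31².
1637 = 26² + 31² = 676 + 961 ✓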